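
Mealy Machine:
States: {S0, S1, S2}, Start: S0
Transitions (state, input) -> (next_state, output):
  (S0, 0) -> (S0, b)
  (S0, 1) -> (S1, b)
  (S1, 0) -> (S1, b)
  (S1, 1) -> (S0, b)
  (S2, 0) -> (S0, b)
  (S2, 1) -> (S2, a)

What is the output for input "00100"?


Step-by-step:
  (S0, 0) -> (S0, b)
  (S0, 0) -> (S0, b)
  (S0, 1) -> (S1, b)
  (S1, 0) -> (S1, b)
  (S1, 0) -> (S1, b)

"bbbbb"


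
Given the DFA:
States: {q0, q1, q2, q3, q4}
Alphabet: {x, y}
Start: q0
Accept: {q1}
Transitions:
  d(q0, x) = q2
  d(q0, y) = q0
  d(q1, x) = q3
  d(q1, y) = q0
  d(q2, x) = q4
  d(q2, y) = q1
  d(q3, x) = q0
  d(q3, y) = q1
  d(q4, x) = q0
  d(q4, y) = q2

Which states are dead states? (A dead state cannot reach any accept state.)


Forward reachability from each state:
  q0 -> reaches accept state q1 (live)
  q1 -> reaches accept state q1 (live)
  q2 -> reaches accept state q1 (live)
  q3 -> reaches accept state q1 (live)
  q4 -> reaches accept state q1 (live)

None (all states can reach an accept state)


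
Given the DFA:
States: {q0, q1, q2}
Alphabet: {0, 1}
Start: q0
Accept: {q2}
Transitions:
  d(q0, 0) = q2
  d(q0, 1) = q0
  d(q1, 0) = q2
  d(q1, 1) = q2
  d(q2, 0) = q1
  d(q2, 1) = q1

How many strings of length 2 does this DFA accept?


Enumerating all length-2 strings:
  "00" -> q1 [reject]
  "01" -> q1 [reject]
  "10" -> q2 [accept]
  "11" -> q0 [reject]

1 out of 4


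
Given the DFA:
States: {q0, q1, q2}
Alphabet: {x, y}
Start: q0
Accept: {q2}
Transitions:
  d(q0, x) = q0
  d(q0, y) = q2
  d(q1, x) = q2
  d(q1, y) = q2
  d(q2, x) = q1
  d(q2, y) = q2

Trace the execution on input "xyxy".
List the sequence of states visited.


Input: xyxy
d(q0, x) = q0
d(q0, y) = q2
d(q2, x) = q1
d(q1, y) = q2


q0 -> q0 -> q2 -> q1 -> q2


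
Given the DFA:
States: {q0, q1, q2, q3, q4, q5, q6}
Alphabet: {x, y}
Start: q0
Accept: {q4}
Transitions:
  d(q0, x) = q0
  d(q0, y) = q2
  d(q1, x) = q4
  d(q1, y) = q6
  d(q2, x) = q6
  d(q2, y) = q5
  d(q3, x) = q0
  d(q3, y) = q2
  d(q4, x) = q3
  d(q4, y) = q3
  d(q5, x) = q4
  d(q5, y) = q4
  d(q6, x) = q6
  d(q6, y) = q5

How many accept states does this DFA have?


Accept states listed: {q4}
Counting: q4(1)

1


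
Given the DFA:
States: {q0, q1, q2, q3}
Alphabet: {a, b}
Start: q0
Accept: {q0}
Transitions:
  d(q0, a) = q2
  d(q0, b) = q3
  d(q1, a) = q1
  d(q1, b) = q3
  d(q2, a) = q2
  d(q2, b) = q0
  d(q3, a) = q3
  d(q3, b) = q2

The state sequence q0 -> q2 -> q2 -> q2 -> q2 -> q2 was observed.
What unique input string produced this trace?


Trace back each transition to find the symbol:
  q0 --[a]--> q2
  q2 --[a]--> q2
  q2 --[a]--> q2
  q2 --[a]--> q2
  q2 --[a]--> q2

"aaaaa"


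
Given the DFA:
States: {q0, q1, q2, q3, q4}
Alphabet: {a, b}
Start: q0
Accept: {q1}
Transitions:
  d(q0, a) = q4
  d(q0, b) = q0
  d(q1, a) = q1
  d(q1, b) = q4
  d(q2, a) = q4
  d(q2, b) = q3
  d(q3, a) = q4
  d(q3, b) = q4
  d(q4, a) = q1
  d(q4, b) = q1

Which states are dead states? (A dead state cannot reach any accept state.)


Forward reachability from each state:
  q0 -> reaches accept state q1 (live)
  q1 -> reaches accept state q1 (live)
  q2 -> reaches accept state q1 (live)
  q3 -> reaches accept state q1 (live)
  q4 -> reaches accept state q1 (live)

None (all states can reach an accept state)


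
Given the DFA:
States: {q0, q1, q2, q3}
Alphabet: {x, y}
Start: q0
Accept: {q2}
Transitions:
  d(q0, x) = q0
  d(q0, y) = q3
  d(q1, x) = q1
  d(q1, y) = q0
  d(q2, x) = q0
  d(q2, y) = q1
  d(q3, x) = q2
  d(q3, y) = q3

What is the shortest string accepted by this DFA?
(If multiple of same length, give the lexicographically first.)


BFS by string length (lex-first path to each state shown):
  len 0: q0<-""
  len 1: q0<-"x", q3<-"y"
  len 2: q0<-"xx", q2<-"yx", q3<-"xy"
Found accept state at length 2.

"yx"


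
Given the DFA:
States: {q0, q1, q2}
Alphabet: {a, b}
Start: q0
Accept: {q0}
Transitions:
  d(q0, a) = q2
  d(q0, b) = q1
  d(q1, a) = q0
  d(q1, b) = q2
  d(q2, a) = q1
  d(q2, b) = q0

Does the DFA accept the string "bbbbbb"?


Trace: q0 -> q1 -> q2 -> q0 -> q1 -> q2 -> q0
Final state: q0
Accept states: {q0}

Yes, accepted (final state q0 is an accept state)


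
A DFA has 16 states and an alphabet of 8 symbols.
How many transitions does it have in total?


Each state has exactly one transition per symbol.
16 * 8 = 128

128


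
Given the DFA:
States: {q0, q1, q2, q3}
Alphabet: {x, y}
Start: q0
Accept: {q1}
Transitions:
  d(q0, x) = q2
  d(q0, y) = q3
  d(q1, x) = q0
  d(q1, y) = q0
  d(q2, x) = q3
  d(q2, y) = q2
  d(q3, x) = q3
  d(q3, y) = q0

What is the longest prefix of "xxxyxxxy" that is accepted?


Run the DFA, marking each prefix where the state is accepting:
  "" -> q0 [reject]
  "x" -> q2 [reject]
  "xx" -> q3 [reject]
  "xxx" -> q3 [reject]
  "xxxy" -> q0 [reject]
  "xxxyx" -> q2 [reject]
  "xxxyxx" -> q3 [reject]
  "xxxyxxx" -> q3 [reject]
  "xxxyxxxy" -> q0 [reject]

No prefix is accepted


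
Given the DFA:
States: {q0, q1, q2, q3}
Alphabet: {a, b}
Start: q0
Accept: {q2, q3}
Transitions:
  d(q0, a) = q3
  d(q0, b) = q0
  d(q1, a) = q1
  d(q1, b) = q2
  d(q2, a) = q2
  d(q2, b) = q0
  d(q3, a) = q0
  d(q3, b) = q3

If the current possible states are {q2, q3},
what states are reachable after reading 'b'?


Apply transition on 'b' from each current state:
  d(q2, b) = q0
  d(q3, b) = q3

{q0, q3}


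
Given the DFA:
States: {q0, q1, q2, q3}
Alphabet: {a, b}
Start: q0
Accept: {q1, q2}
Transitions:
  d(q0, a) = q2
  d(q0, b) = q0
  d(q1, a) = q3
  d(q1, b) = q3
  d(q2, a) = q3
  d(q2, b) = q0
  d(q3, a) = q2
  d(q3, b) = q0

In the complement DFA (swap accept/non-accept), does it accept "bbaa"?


Trace: q0 -> q0 -> q0 -> q2 -> q3
Final: q3
Original accept: {q1, q2}
Complement: q3 is not in original accept

Yes, complement accepts (original rejects)


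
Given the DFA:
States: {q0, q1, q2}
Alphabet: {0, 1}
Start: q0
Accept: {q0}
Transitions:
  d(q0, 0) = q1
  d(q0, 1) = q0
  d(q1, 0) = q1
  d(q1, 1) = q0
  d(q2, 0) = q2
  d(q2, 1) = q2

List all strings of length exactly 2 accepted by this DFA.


All strings of length 2: 4 total
Accepted: 2

"01", "11"


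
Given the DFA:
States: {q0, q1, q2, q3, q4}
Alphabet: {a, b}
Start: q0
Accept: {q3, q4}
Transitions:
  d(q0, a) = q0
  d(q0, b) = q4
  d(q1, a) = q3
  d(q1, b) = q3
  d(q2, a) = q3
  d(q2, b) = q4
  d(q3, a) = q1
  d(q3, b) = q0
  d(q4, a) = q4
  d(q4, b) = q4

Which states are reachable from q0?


BFS from q0:
  layer 0: {q0}
  layer 1: {q4}

{q0, q4}


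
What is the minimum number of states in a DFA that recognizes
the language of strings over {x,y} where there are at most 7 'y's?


States: count = 0, 1, ..., 7 (all accepting; 8 states), plus a dead state for count > 7.
Total: 8 + 1 = 9.

9


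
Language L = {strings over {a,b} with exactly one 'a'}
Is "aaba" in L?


count('a') = 3

No, "aaba" is not in L


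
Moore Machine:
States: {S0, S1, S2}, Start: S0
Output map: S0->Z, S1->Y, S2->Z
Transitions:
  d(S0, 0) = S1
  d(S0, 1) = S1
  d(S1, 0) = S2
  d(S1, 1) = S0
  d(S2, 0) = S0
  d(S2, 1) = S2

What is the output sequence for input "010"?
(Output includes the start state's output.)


Start: S0 (output Z)
  --0--> S1 (output Y)
  --1--> S0 (output Z)
  --0--> S1 (output Y)

"ZYZY"


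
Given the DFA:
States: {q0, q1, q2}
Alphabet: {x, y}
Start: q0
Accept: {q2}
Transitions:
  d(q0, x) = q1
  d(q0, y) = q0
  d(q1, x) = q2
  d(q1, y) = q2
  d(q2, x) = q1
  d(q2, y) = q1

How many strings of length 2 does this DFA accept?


Enumerating all length-2 strings:
  "xx" -> q2 [accept]
  "xy" -> q2 [accept]
  "yx" -> q1 [reject]
  "yy" -> q0 [reject]

2 out of 4


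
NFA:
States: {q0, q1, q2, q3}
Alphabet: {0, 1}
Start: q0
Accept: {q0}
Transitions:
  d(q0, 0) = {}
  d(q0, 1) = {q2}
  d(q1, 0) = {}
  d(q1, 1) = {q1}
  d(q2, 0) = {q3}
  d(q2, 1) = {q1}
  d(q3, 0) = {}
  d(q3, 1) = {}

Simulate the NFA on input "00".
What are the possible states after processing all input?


Start: {q0}
  --0--> {}
  --0--> {}

{} (empty set, no valid transitions)


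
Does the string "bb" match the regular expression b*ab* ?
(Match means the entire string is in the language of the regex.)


|string| = 2; first = 'b'; last = 'b'

No, "bb" does not match b*ab*


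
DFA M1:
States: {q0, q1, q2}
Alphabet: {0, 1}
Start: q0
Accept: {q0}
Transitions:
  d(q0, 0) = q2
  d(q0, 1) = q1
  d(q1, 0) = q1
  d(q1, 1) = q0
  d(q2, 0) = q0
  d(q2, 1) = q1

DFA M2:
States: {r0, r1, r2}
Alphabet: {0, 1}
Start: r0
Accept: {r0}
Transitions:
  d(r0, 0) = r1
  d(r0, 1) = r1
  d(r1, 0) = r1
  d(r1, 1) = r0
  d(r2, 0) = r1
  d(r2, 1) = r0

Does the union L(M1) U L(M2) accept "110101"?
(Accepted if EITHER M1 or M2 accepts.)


M1: final=q0 accepted=True
M2: final=r0 accepted=True

Yes, union accepts


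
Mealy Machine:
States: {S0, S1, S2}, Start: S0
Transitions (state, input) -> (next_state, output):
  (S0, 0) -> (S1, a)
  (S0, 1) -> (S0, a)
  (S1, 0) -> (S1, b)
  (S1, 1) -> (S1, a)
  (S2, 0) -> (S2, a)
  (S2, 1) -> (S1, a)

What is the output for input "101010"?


Step-by-step:
  (S0, 1) -> (S0, a)
  (S0, 0) -> (S1, a)
  (S1, 1) -> (S1, a)
  (S1, 0) -> (S1, b)
  (S1, 1) -> (S1, a)
  (S1, 0) -> (S1, b)

"aaabab"


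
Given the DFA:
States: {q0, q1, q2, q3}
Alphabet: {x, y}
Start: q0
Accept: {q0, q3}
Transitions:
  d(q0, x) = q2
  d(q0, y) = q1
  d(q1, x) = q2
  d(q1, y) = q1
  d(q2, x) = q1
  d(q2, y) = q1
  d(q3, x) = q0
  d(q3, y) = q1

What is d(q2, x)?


Looking up transition d(q2, x)

q1


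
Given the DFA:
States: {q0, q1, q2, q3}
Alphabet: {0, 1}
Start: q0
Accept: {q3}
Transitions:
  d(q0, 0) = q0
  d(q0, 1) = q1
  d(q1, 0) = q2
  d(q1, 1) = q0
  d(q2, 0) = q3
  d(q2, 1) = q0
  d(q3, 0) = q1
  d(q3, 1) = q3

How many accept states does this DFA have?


Accept states listed: {q3}
Counting: q3(1)

1


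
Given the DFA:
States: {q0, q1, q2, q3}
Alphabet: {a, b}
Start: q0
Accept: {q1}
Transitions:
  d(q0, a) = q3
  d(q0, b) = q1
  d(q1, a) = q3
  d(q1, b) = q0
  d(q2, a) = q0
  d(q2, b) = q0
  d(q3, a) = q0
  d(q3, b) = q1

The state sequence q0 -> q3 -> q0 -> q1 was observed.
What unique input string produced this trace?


Trace back each transition to find the symbol:
  q0 --[a]--> q3
  q3 --[a]--> q0
  q0 --[b]--> q1

"aab"


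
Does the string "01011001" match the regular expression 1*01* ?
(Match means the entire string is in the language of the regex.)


|string| = 8; first = '0'; last = '1'

No, "01011001" does not match 1*01*


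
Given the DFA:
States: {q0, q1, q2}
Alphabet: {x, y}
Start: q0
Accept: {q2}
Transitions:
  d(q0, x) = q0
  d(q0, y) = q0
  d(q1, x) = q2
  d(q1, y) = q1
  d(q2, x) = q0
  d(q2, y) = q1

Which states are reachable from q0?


BFS from q0:
  layer 0: {q0}

{q0}


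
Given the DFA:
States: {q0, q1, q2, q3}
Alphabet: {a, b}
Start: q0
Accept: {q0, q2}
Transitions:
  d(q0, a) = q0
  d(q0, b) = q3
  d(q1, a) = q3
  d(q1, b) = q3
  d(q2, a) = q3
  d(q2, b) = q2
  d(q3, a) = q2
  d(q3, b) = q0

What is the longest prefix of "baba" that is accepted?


Run the DFA, marking each prefix where the state is accepting:
  "" -> q0 [accept]
  "b" -> q3 [reject]
  "ba" -> q2 [accept]
  "bab" -> q2 [accept]
  "baba" -> q3 [reject]

"bab"


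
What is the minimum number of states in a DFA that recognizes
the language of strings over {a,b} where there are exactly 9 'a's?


States: count = 0, 1, ..., 9 (that's 10 states), plus a dead state for count > 9.
Total: 10 + 1 = 11. Accept = count-9 state.

11


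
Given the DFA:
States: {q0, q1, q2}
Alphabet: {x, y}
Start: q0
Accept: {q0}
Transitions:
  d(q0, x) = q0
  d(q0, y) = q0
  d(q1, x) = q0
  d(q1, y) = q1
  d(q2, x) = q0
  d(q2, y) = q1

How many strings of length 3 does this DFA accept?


Enumerating all length-3 strings:
  "xxx" -> q0 [accept]
  "xxy" -> q0 [accept]
  "xyx" -> q0 [accept]
  "xyy" -> q0 [accept]
  "yxx" -> q0 [accept]
  "yxy" -> q0 [accept]
  "yyx" -> q0 [accept]
  "yyy" -> q0 [accept]

8 out of 8


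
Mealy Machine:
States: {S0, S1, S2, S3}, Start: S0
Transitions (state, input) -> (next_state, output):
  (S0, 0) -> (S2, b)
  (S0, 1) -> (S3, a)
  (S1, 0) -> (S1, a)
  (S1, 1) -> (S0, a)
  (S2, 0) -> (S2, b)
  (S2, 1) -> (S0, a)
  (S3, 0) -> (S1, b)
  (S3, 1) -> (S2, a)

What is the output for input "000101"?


Step-by-step:
  (S0, 0) -> (S2, b)
  (S2, 0) -> (S2, b)
  (S2, 0) -> (S2, b)
  (S2, 1) -> (S0, a)
  (S0, 0) -> (S2, b)
  (S2, 1) -> (S0, a)

"bbbaba"


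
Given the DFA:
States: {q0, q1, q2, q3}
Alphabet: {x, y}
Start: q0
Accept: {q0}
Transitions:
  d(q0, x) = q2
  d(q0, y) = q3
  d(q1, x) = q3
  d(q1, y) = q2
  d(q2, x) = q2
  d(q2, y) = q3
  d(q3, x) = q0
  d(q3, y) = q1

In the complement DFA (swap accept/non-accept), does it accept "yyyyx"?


Trace: q0 -> q3 -> q1 -> q2 -> q3 -> q0
Final: q0
Original accept: {q0}
Complement: q0 is in original accept

No, complement rejects (original accepts)


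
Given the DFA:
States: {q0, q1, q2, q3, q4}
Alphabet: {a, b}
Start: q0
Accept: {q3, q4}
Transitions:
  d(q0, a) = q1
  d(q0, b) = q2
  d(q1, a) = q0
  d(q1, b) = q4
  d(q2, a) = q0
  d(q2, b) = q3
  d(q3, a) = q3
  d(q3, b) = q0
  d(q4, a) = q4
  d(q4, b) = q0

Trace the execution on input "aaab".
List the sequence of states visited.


Input: aaab
d(q0, a) = q1
d(q1, a) = q0
d(q0, a) = q1
d(q1, b) = q4


q0 -> q1 -> q0 -> q1 -> q4


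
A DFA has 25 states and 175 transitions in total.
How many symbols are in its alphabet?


Each state has exactly one transition per symbol.
|alphabet| = transitions / states = 175 / 25 = 7

7


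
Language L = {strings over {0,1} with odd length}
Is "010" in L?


length = 3; 3 mod 2 = 1

Yes, "010" is in L


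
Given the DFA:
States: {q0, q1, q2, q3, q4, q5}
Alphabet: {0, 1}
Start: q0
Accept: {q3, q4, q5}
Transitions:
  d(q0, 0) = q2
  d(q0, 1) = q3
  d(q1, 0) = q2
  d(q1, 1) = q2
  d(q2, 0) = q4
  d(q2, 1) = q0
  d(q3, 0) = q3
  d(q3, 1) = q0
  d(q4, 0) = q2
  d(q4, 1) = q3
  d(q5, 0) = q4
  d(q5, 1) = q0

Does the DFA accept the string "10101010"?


Trace: q0 -> q3 -> q3 -> q0 -> q2 -> q0 -> q2 -> q0 -> q2
Final state: q2
Accept states: {q3, q4, q5}

No, rejected (final state q2 is not an accept state)


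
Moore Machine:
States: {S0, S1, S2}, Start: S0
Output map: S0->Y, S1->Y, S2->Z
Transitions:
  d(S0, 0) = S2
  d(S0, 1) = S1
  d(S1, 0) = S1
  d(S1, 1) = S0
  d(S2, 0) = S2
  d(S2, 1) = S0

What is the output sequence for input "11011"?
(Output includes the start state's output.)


Start: S0 (output Y)
  --1--> S1 (output Y)
  --1--> S0 (output Y)
  --0--> S2 (output Z)
  --1--> S0 (output Y)
  --1--> S1 (output Y)

"YYYZYY"


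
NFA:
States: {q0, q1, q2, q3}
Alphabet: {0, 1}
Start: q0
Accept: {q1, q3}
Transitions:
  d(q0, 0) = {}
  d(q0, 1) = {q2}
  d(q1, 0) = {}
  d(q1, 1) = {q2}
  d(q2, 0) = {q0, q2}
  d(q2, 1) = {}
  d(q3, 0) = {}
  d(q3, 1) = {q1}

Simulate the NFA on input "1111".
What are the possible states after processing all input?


Start: {q0}
  --1--> {q2}
  --1--> {}
  --1--> {}
  --1--> {}

{} (empty set, no valid transitions)


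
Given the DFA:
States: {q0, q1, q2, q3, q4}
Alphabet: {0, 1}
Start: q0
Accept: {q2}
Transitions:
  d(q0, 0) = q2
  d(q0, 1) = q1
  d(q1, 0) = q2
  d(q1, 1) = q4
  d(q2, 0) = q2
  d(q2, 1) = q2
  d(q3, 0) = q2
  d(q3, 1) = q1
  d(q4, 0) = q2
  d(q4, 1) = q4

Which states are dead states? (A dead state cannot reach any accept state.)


Forward reachability from each state:
  q0 -> reaches accept state q2 (live)
  q1 -> reaches accept state q2 (live)
  q2 -> reaches accept state q2 (live)
  q3 -> reaches accept state q2 (live)
  q4 -> reaches accept state q2 (live)

None (all states can reach an accept state)


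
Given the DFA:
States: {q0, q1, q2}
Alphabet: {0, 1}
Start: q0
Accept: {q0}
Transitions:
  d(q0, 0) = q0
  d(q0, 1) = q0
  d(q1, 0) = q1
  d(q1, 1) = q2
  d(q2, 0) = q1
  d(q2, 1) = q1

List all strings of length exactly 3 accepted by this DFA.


All strings of length 3: 8 total
Accepted: 8

"000", "001", "010", "011", "100", "101", "110", "111"


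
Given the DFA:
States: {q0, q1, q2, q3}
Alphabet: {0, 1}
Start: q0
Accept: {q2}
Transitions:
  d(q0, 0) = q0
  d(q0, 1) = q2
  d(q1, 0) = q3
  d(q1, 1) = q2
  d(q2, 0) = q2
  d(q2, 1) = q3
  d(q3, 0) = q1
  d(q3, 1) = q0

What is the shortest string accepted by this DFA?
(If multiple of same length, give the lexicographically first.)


BFS by string length (lex-first path to each state shown):
  len 0: q0<-""
  len 1: q0<-"0", q2<-"1"
Found accept state at length 1.

"1"


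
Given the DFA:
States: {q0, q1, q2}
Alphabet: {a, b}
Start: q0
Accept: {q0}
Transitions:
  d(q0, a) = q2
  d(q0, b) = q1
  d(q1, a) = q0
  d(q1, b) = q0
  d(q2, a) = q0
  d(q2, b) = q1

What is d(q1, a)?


Looking up transition d(q1, a)

q0


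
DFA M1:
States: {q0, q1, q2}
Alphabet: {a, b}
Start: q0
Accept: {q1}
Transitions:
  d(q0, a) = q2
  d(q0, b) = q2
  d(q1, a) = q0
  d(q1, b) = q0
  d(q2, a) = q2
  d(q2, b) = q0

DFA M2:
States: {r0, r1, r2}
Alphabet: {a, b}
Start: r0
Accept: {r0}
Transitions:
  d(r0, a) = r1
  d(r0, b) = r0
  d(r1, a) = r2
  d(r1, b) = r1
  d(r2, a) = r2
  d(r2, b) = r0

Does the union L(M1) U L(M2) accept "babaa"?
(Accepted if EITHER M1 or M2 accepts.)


M1: final=q2 accepted=False
M2: final=r2 accepted=False

No, union rejects (neither accepts)


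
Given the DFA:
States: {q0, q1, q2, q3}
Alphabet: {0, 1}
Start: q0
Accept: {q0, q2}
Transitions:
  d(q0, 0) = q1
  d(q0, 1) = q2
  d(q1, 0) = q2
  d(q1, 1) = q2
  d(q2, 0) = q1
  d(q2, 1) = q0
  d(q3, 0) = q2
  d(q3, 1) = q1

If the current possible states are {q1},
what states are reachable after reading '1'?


Apply transition on '1' from each current state:
  d(q1, 1) = q2

{q2}


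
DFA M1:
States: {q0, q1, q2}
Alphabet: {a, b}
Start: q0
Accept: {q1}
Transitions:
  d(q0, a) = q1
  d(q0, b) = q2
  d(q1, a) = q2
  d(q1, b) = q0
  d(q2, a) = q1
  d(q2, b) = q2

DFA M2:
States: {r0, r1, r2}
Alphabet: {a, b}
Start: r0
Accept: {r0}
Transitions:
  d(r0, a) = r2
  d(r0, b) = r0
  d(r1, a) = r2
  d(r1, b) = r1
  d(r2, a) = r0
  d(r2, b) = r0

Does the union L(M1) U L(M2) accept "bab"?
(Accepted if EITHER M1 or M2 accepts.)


M1: final=q0 accepted=False
M2: final=r0 accepted=True

Yes, union accepts


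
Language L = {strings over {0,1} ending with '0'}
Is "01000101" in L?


last symbol = '1'

No, "01000101" is not in L


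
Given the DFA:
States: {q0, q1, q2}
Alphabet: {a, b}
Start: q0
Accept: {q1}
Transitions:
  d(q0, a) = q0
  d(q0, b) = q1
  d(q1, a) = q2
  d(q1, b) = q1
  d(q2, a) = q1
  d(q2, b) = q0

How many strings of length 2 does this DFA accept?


Enumerating all length-2 strings:
  "aa" -> q0 [reject]
  "ab" -> q1 [accept]
  "ba" -> q2 [reject]
  "bb" -> q1 [accept]

2 out of 4


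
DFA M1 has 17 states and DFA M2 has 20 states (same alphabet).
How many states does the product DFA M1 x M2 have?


Product construction pairs every M1 state with every M2 state.
17 * 20 = 340

340


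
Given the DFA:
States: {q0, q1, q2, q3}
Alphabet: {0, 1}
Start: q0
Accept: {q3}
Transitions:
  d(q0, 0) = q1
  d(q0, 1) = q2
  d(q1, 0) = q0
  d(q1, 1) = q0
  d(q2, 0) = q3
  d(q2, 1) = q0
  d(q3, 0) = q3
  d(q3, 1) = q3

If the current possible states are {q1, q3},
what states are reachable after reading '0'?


Apply transition on '0' from each current state:
  d(q1, 0) = q0
  d(q3, 0) = q3

{q0, q3}


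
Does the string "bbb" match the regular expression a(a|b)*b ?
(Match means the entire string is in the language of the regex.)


|string| = 3; first = 'b'; last = 'b'

No, "bbb" does not match a(a|b)*b


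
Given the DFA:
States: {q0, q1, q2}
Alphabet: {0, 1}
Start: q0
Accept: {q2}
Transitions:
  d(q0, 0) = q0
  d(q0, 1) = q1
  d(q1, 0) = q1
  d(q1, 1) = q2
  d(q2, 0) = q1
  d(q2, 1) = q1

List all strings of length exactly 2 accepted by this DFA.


All strings of length 2: 4 total
Accepted: 1

"11"


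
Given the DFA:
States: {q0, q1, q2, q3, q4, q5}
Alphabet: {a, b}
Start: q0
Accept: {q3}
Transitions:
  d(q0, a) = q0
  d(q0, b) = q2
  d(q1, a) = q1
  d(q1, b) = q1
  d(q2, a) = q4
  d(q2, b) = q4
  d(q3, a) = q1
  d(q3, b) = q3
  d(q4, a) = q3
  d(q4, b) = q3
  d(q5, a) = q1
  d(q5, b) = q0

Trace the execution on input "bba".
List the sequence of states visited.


Input: bba
d(q0, b) = q2
d(q2, b) = q4
d(q4, a) = q3


q0 -> q2 -> q4 -> q3


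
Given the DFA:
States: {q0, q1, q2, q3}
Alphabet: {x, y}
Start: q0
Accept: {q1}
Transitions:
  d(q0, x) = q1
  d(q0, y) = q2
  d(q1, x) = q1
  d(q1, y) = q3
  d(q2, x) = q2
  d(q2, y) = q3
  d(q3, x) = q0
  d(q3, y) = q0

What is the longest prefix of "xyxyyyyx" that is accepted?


Run the DFA, marking each prefix where the state is accepting:
  "" -> q0 [reject]
  "x" -> q1 [accept]
  "xy" -> q3 [reject]
  "xyx" -> q0 [reject]
  "xyxy" -> q2 [reject]
  "xyxyy" -> q3 [reject]
  "xyxyyy" -> q0 [reject]
  "xyxyyyy" -> q2 [reject]
  "xyxyyyyx" -> q2 [reject]

"x"


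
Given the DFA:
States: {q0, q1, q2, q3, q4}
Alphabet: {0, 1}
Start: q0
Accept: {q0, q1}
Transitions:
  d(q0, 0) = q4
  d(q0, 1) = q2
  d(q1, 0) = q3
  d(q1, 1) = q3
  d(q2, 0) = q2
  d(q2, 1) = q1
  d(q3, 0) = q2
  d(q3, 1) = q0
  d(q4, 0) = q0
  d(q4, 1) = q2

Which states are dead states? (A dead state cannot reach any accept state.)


Forward reachability from each state:
  q0 -> reaches accept state q0 (live)
  q1 -> reaches accept state q0 (live)
  q2 -> reaches accept state q0 (live)
  q3 -> reaches accept state q0 (live)
  q4 -> reaches accept state q0 (live)

None (all states can reach an accept state)


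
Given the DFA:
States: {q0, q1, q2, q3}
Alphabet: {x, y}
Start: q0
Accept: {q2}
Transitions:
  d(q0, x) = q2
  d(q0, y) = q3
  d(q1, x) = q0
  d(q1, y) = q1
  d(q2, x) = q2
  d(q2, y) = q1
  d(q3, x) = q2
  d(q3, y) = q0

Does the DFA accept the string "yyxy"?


Trace: q0 -> q3 -> q0 -> q2 -> q1
Final state: q1
Accept states: {q2}

No, rejected (final state q1 is not an accept state)


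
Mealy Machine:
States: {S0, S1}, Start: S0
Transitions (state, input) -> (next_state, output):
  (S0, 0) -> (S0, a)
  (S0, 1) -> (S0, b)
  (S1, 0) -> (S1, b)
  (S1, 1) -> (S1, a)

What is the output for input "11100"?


Step-by-step:
  (S0, 1) -> (S0, b)
  (S0, 1) -> (S0, b)
  (S0, 1) -> (S0, b)
  (S0, 0) -> (S0, a)
  (S0, 0) -> (S0, a)

"bbbaa"


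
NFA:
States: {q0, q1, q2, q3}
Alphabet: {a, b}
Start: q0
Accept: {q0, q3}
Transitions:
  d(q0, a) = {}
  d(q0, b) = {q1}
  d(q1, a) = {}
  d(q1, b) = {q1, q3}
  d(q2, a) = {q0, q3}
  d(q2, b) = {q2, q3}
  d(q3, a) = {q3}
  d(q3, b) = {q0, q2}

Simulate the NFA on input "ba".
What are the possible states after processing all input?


Start: {q0}
  --b--> {q1}
  --a--> {}

{} (empty set, no valid transitions)


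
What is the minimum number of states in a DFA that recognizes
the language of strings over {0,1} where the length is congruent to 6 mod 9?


States track (length) mod 9.
Need 9 states: one per remainder 0..8; accept = remainder 6.

9


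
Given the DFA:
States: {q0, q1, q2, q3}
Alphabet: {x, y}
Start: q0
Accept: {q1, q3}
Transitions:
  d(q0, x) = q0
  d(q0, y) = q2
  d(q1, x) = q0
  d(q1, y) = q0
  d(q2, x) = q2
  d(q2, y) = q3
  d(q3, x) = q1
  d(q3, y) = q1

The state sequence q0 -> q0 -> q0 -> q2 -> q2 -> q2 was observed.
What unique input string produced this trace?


Trace back each transition to find the symbol:
  q0 --[x]--> q0
  q0 --[x]--> q0
  q0 --[y]--> q2
  q2 --[x]--> q2
  q2 --[x]--> q2

"xxyxx"


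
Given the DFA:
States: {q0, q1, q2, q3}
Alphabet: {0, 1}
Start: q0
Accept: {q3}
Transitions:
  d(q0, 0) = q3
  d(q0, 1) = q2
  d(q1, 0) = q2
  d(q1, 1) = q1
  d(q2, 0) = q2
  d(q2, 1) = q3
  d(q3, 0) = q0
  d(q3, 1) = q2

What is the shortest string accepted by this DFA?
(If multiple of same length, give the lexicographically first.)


BFS by string length (lex-first path to each state shown):
  len 0: q0<-""
  len 1: q2<-"1", q3<-"0"
Found accept state at length 1.

"0"


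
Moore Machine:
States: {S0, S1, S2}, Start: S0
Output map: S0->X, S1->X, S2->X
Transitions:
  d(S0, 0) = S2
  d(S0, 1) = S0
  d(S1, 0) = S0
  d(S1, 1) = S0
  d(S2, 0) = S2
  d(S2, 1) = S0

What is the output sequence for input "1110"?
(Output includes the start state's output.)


Start: S0 (output X)
  --1--> S0 (output X)
  --1--> S0 (output X)
  --1--> S0 (output X)
  --0--> S2 (output X)

"XXXXX"


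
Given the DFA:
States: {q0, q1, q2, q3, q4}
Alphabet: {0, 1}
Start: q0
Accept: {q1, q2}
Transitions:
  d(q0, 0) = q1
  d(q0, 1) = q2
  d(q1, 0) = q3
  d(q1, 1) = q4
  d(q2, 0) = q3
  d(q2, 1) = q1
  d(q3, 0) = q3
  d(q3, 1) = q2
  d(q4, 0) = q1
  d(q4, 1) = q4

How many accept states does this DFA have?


Accept states listed: {q1, q2}
Counting: q1(1) q2(2)

2


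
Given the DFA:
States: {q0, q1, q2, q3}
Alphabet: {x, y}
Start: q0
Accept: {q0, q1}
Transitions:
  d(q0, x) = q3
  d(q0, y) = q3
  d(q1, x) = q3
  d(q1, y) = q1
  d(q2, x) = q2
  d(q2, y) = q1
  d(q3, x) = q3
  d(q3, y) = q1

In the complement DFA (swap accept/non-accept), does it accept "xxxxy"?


Trace: q0 -> q3 -> q3 -> q3 -> q3 -> q1
Final: q1
Original accept: {q0, q1}
Complement: q1 is in original accept

No, complement rejects (original accepts)


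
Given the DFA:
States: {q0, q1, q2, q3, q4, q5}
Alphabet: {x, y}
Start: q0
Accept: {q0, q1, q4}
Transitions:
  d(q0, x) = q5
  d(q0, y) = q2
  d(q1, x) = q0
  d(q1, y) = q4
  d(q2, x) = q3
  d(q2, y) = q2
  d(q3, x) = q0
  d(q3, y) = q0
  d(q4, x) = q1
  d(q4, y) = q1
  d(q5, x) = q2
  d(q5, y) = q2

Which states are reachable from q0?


BFS from q0:
  layer 0: {q0}
  layer 1: {q2, q5}
  layer 2: {q3}

{q0, q2, q3, q5}


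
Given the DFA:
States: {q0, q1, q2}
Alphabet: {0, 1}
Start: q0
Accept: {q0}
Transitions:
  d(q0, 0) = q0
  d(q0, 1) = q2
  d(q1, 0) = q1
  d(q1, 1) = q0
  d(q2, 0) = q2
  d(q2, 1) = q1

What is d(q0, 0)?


Looking up transition d(q0, 0)

q0


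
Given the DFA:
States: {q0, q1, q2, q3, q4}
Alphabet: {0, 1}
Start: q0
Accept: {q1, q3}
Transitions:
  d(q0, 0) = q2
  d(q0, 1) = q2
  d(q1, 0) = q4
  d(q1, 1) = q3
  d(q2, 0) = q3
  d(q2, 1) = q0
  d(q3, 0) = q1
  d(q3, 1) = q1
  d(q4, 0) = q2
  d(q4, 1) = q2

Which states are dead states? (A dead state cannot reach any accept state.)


Forward reachability from each state:
  q0 -> reaches accept state q1 (live)
  q1 -> reaches accept state q1 (live)
  q2 -> reaches accept state q1 (live)
  q3 -> reaches accept state q1 (live)
  q4 -> reaches accept state q1 (live)

None (all states can reach an accept state)


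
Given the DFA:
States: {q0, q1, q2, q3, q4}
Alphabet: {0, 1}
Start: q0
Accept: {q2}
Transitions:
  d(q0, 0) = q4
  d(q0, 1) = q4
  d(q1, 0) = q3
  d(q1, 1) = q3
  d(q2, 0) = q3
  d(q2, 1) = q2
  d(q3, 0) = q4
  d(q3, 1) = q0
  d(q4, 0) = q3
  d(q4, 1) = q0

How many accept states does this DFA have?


Accept states listed: {q2}
Counting: q2(1)

1


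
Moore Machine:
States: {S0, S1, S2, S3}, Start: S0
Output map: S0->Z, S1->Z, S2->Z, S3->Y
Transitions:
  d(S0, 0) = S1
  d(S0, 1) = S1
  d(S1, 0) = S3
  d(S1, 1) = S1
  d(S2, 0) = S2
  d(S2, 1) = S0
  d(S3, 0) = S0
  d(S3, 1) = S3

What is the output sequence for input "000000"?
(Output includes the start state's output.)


Start: S0 (output Z)
  --0--> S1 (output Z)
  --0--> S3 (output Y)
  --0--> S0 (output Z)
  --0--> S1 (output Z)
  --0--> S3 (output Y)
  --0--> S0 (output Z)

"ZZYZZYZ"


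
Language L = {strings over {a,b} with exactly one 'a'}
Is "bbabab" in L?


count('a') = 2

No, "bbabab" is not in L


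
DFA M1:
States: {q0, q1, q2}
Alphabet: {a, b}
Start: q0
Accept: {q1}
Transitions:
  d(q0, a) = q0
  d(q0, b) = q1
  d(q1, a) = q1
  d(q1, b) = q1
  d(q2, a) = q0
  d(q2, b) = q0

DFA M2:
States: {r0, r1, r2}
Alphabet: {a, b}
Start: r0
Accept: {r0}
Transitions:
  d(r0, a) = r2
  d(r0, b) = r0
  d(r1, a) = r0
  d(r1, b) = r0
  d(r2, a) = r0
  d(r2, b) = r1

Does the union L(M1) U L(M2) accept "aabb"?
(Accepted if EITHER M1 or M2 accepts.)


M1: final=q1 accepted=True
M2: final=r0 accepted=True

Yes, union accepts


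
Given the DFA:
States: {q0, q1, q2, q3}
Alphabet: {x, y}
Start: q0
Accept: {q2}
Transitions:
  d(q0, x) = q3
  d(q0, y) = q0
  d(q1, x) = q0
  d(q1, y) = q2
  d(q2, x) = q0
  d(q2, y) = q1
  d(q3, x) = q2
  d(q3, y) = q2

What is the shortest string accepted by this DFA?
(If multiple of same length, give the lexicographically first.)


BFS by string length (lex-first path to each state shown):
  len 0: q0<-""
  len 1: q0<-"y", q3<-"x"
  len 2: q0<-"yy", q2<-"xx", q3<-"yx"
Found accept state at length 2.

"xx"


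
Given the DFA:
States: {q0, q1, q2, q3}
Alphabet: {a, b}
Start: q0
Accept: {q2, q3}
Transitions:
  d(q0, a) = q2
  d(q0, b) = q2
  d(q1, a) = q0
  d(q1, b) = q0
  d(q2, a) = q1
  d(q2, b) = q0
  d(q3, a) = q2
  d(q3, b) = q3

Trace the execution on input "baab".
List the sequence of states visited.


Input: baab
d(q0, b) = q2
d(q2, a) = q1
d(q1, a) = q0
d(q0, b) = q2


q0 -> q2 -> q1 -> q0 -> q2


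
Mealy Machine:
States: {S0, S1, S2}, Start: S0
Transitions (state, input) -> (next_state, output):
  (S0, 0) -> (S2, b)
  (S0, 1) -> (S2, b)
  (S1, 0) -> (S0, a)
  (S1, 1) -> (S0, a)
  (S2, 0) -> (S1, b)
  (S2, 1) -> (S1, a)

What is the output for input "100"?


Step-by-step:
  (S0, 1) -> (S2, b)
  (S2, 0) -> (S1, b)
  (S1, 0) -> (S0, a)

"bba"


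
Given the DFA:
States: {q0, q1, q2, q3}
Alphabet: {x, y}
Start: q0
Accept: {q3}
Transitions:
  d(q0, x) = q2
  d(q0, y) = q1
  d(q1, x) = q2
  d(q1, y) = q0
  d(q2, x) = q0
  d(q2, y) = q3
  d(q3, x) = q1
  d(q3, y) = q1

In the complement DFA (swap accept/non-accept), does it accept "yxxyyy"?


Trace: q0 -> q1 -> q2 -> q0 -> q1 -> q0 -> q1
Final: q1
Original accept: {q3}
Complement: q1 is not in original accept

Yes, complement accepts (original rejects)


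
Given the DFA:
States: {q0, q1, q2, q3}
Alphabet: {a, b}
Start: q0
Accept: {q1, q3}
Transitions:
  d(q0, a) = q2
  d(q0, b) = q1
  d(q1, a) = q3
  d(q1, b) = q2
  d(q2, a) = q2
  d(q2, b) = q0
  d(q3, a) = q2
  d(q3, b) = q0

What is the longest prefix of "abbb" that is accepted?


Run the DFA, marking each prefix where the state is accepting:
  "" -> q0 [reject]
  "a" -> q2 [reject]
  "ab" -> q0 [reject]
  "abb" -> q1 [accept]
  "abbb" -> q2 [reject]

"abb"


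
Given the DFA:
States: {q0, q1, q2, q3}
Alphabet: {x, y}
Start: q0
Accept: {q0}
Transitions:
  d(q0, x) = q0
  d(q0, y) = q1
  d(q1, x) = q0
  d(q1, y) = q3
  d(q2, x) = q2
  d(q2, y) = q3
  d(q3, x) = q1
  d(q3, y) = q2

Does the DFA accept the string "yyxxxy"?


Trace: q0 -> q1 -> q3 -> q1 -> q0 -> q0 -> q1
Final state: q1
Accept states: {q0}

No, rejected (final state q1 is not an accept state)


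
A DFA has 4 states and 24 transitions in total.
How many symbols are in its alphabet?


Each state has exactly one transition per symbol.
|alphabet| = transitions / states = 24 / 4 = 6

6


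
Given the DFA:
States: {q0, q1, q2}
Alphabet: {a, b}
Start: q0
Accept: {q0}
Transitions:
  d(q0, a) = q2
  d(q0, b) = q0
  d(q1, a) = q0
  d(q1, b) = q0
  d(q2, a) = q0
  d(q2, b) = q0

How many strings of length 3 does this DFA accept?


Enumerating all length-3 strings:
  "aaa" -> q2 [reject]
  "aab" -> q0 [accept]
  "aba" -> q2 [reject]
  "abb" -> q0 [accept]
  "baa" -> q0 [accept]
  "bab" -> q0 [accept]
  "bba" -> q2 [reject]
  "bbb" -> q0 [accept]

5 out of 8


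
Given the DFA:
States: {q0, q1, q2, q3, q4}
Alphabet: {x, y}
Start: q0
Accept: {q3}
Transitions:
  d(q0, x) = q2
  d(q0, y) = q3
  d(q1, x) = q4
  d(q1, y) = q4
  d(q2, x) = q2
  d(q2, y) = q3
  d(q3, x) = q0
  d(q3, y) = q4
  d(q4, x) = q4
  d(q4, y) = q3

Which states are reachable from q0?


BFS from q0:
  layer 0: {q0}
  layer 1: {q2, q3}
  layer 2: {q4}

{q0, q2, q3, q4}


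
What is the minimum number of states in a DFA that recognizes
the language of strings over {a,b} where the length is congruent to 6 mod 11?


States track (length) mod 11.
Need 11 states: one per remainder 0..10; accept = remainder 6.

11


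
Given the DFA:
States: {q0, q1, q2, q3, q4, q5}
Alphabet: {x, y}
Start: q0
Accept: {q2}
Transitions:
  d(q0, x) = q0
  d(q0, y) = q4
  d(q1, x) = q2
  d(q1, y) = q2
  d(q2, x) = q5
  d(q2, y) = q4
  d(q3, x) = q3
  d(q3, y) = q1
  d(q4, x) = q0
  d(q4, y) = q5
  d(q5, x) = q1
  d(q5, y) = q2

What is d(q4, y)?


Looking up transition d(q4, y)

q5


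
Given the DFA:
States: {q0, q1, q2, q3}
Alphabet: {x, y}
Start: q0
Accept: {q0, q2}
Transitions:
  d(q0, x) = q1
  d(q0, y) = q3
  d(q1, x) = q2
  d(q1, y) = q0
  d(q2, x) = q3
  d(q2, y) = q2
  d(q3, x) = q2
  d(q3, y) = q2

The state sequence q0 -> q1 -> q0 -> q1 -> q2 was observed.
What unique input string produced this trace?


Trace back each transition to find the symbol:
  q0 --[x]--> q1
  q1 --[y]--> q0
  q0 --[x]--> q1
  q1 --[x]--> q2

"xyxx"


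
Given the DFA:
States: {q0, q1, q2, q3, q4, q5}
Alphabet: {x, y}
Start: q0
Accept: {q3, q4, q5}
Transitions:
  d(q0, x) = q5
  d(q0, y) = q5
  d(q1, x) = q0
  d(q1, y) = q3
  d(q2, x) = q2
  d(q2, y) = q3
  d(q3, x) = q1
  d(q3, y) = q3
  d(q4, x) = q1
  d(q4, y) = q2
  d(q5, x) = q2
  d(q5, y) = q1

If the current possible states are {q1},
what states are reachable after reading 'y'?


Apply transition on 'y' from each current state:
  d(q1, y) = q3

{q3}


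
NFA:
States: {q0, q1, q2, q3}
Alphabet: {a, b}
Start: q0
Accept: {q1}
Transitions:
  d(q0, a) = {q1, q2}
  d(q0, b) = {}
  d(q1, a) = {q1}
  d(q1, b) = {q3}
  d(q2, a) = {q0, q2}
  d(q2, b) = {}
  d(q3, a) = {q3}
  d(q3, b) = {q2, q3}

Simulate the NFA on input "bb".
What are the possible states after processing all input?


Start: {q0}
  --b--> {}
  --b--> {}

{} (empty set, no valid transitions)


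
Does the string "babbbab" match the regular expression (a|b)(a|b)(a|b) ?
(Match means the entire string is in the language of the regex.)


|string| = 7; first = 'b'; last = 'b'

No, "babbbab" does not match (a|b)(a|b)(a|b)


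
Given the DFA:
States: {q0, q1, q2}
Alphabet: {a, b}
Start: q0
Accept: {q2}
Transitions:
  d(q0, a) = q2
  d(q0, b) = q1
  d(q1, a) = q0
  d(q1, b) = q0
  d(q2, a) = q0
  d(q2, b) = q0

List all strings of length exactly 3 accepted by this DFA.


All strings of length 3: 8 total
Accepted: 4

"aaa", "aba", "baa", "bba"


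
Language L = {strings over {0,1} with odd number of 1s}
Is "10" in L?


count('1') = 1; 1 mod 2 = 1

Yes, "10" is in L


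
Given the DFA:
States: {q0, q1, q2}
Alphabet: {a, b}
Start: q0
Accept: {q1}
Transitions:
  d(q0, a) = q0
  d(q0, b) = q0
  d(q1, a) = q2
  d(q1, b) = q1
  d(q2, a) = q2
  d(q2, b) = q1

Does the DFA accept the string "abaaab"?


Trace: q0 -> q0 -> q0 -> q0 -> q0 -> q0 -> q0
Final state: q0
Accept states: {q1}

No, rejected (final state q0 is not an accept state)


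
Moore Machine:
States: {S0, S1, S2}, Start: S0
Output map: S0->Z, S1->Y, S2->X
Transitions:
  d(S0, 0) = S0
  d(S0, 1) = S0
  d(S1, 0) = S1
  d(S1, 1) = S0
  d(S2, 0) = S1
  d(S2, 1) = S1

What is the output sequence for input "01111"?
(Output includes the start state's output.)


Start: S0 (output Z)
  --0--> S0 (output Z)
  --1--> S0 (output Z)
  --1--> S0 (output Z)
  --1--> S0 (output Z)
  --1--> S0 (output Z)

"ZZZZZZ"


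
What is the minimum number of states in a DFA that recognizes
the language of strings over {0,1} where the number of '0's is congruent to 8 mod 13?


States track (count of '0') mod 13.
Need 13 states: one per remainder 0..12; accept = remainder 8.

13


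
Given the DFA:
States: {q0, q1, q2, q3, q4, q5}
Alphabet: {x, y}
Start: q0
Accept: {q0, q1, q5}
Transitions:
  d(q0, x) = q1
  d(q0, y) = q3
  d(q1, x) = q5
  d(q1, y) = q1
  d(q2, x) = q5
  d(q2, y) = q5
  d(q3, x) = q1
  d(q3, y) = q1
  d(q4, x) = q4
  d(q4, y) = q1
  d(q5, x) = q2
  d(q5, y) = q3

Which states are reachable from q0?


BFS from q0:
  layer 0: {q0}
  layer 1: {q1, q3}
  layer 2: {q5}
  layer 3: {q2}

{q0, q1, q2, q3, q5}


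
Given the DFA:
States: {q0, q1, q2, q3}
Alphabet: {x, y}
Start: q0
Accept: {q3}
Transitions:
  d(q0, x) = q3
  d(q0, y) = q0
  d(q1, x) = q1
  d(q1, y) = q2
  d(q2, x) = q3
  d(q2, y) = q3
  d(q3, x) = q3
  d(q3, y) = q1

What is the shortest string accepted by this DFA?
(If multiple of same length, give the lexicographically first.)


BFS by string length (lex-first path to each state shown):
  len 0: q0<-""
  len 1: q0<-"y", q3<-"x"
Found accept state at length 1.

"x"


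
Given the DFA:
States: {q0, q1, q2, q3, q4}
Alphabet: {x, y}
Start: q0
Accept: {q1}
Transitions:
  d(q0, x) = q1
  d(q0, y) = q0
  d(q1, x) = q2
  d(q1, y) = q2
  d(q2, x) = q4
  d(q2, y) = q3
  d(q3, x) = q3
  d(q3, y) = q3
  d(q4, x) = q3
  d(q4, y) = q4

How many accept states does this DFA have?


Accept states listed: {q1}
Counting: q1(1)

1


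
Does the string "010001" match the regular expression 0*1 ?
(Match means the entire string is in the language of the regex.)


|string| = 6; first = '0'; last = '1'

No, "010001" does not match 0*1


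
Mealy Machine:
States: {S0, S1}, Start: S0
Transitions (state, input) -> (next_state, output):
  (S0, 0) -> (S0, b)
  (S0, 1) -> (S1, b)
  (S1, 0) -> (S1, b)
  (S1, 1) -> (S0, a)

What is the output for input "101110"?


Step-by-step:
  (S0, 1) -> (S1, b)
  (S1, 0) -> (S1, b)
  (S1, 1) -> (S0, a)
  (S0, 1) -> (S1, b)
  (S1, 1) -> (S0, a)
  (S0, 0) -> (S0, b)

"bbabab"


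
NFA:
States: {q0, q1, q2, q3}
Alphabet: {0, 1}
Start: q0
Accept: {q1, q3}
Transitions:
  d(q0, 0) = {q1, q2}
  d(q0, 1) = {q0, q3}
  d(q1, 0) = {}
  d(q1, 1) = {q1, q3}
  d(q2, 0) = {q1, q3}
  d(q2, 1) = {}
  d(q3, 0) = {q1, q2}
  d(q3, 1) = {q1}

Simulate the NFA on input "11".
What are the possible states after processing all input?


Start: {q0}
  --1--> {q0, q3}
  --1--> {q0, q1, q3}

{q0, q1, q3}


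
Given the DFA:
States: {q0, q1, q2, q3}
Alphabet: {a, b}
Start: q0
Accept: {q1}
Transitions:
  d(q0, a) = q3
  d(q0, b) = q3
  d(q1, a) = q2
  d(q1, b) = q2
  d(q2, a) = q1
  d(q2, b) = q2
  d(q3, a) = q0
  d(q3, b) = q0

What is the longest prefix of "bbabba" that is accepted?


Run the DFA, marking each prefix where the state is accepting:
  "" -> q0 [reject]
  "b" -> q3 [reject]
  "bb" -> q0 [reject]
  "bba" -> q3 [reject]
  "bbab" -> q0 [reject]
  "bbabb" -> q3 [reject]
  "bbabba" -> q0 [reject]

No prefix is accepted


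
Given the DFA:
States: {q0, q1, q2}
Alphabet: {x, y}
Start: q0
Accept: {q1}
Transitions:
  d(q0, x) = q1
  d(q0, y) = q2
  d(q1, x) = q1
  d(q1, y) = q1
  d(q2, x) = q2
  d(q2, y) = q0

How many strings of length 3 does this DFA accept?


Enumerating all length-3 strings:
  "xxx" -> q1 [accept]
  "xxy" -> q1 [accept]
  "xyx" -> q1 [accept]
  "xyy" -> q1 [accept]
  "yxx" -> q2 [reject]
  "yxy" -> q0 [reject]
  "yyx" -> q1 [accept]
  "yyy" -> q2 [reject]

5 out of 8


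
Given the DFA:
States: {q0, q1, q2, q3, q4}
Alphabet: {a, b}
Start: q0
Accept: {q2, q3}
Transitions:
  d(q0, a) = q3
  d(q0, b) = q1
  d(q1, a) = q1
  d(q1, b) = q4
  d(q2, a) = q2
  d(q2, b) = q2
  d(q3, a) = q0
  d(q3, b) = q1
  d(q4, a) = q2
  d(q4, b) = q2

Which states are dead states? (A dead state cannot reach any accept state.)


Forward reachability from each state:
  q0 -> reaches accept state q2 (live)
  q1 -> reaches accept state q2 (live)
  q2 -> reaches accept state q2 (live)
  q3 -> reaches accept state q2 (live)
  q4 -> reaches accept state q2 (live)

None (all states can reach an accept state)


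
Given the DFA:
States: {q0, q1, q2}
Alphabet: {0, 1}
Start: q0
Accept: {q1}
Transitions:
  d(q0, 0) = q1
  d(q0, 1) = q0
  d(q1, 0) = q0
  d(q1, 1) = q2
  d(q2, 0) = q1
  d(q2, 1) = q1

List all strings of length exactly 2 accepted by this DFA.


All strings of length 2: 4 total
Accepted: 1

"10"


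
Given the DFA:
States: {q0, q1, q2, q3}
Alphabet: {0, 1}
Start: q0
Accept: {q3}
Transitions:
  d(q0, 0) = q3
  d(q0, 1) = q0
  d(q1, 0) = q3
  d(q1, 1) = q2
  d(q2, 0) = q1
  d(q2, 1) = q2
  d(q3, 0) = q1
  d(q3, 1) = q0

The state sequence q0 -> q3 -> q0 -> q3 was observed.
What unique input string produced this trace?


Trace back each transition to find the symbol:
  q0 --[0]--> q3
  q3 --[1]--> q0
  q0 --[0]--> q3

"010"
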